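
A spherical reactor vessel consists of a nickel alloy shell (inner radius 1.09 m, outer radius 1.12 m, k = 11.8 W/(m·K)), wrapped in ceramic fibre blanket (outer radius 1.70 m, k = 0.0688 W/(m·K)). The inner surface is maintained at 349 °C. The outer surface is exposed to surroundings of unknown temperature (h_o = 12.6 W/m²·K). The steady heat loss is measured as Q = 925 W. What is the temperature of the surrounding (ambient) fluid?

T_out = 20.9 °C

Series resistances:
  R_nickel alloy = (1/1.09 − 1/1.12)/(4πk) = 0.02457/(4π·11.8) = 1.657×10^-4 K/W
  R_ceramic fibre blanket = (1/1.12 − 1/1.70)/(4πk) = 0.3046/(4π·0.0688) = 0.3523 K/W
  R_conv,out = 1/(4πr²h) = 1/(4π·1.70²·12.6) = 0.002185 K/W
ΣR = 0.3547 K/W
ΔT = Q·ΣR = 925 × 0.3547 = 328.1 K
Heat flows outward, so T_out = T_in − ΔT = 349 − 328.1 = 20.9 °C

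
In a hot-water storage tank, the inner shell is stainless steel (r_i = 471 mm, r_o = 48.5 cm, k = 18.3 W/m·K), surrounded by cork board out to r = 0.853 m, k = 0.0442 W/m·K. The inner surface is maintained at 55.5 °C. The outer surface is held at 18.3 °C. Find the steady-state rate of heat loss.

Treat each layer as a resistance in series:
  R_stainless steel = (1/0.471 − 1/0.485)/(4πk) = 0.06129/(4π·18.3) = 2.665×10^-4 K/W
  R_cork board = (1/0.485 − 1/0.853)/(4πk) = 0.8895/(4π·0.0442) = 1.601 K/W
ΣR = 2.665×10^-4 + 1.601 = 1.601 K/W
Q = ΔT/ΣR = (55.5 °C − 18.3 °C)/1.601 = 23.2 W

Q = 23.2 W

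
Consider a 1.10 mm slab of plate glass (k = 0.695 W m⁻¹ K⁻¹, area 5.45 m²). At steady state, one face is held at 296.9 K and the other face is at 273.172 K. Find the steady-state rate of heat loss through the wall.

Q = kA·ΔT/L = 0.695 × 5.45 × |296.9 K − 273.172 K| / 0.00110 = 81700 W

Q = 81700 W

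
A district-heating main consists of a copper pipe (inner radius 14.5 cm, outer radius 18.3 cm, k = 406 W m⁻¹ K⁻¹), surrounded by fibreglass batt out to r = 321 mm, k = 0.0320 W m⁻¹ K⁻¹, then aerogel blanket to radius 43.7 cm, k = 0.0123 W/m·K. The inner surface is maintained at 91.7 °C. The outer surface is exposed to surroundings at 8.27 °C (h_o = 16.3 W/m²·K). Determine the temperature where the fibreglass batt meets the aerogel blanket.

T = 57.5 °C

Series thermal resistances, inner to outer:
  R'_copper = ln(0.183/0.145)/(2πk) = 0.2328/(2π·406) = 9.124×10^-5 m·K/W
  R'_fibreglass batt = ln(0.321/0.183)/(2πk) = 0.5620/(2π·0.0320) = 2.795 m·K/W
  R'_aerogel blanket = ln(0.437/0.321)/(2πk) = 0.3085/(2π·0.0123) = 3.992 m·K/W
  R'_conv,out = 1/(2πr h) = 1/(2π·0.437·16.3) = 0.02234 m·K/W
ΣR = 9.124×10^-5 + 2.795 + 3.992 + 0.02234 = 6.809 m·K/W
Q' = ΔT/ΣR = (91.7 °C − 8.27 °C)/6.809 = 12.25 W/m
From the inner boundary to the fibreglass batt/aerogel blanket interface, ΣR_partial = 2.795 m·K/W.
T_interface = T_in − Q'·ΣR_partial = 91.7 °C − (12.25)(2.795) = 57.5 °C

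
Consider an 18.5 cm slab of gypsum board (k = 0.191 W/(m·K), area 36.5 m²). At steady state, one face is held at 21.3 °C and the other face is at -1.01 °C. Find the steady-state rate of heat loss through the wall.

Q = 841 W

Q = kA·ΔT/L = 0.191 × 36.5 × |21.3 °C − -1.01 °C| / 0.185 = 841 W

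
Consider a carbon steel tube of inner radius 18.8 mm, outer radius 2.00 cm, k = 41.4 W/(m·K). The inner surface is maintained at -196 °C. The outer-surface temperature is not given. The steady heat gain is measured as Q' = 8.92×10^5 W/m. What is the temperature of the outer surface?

Sum the resistances:
  R'_carbon steel = ln(0.0200/0.0188)/(2πk) = 0.06188/(2π·41.4) = 2.379×10^-4 m·K/W
ΣR = 2.379×10^-4 m·K/W
ΔT = Q'·ΣR = 8.92×10^5 × 2.379×10^-4 = 212.2 K
Heat flows inward, so T_out = T_in + ΔT = -196 + 212.2 = 16.2 °C

T_out = 16.2 °C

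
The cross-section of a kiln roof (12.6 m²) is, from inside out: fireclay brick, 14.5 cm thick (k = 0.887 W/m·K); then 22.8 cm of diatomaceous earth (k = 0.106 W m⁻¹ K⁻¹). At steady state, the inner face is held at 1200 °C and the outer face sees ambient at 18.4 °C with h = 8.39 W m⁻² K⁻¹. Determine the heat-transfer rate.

Treat each layer as a resistance in series:
  R_fireclay brick = L/(kA) = 0.145/(0.887·12.6) = 0.01297 K/W
  R_diatomaceous earth = L/(kA) = 0.228/(0.106·12.6) = 0.1707 K/W
  R_conv,out = 1/(hA) = 1/(8.39·12.6) = 0.009459 K/W
ΣR = 0.01297 + 0.1707 + 0.009459 = 0.1931 K/W
Q = ΔT/ΣR = (1200 °C − 18.4 °C)/0.1931 = 6120 W

Q = 6120 W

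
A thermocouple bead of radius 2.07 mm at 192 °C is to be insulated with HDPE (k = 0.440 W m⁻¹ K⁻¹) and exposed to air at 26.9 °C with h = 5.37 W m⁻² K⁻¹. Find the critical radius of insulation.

r_cr = 16.4 cm

For a sphere, r_cr = 2k_ins/h = 2·0.440/5.37 = 0.164 m = 16.4 cm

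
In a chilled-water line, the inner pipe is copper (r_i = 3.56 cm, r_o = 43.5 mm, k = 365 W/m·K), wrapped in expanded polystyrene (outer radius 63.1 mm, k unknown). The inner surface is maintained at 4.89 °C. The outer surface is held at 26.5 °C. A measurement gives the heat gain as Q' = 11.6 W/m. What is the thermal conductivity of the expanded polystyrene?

k = 0.0318 W/m·K

ΣR = ΔT/Q' = |4.89 − 26.5|/11.6 = 1.863 m·K/W
Known resistances:
  R'_copper = ln(0.0435/0.0356)/(2πk) = 0.2004/(2π·365) = 8.739×10^-5 m·K/W
R_expanded polystyrene = ΣR − ΣR_known = 1.863 − 8.739×10^-5 = 1.863 m·K/W
ln(r₂/r₁)/(2πk) = 1.863 ⇒ k = 0.3720/(2π·1.863) = 0.0318 W/m·K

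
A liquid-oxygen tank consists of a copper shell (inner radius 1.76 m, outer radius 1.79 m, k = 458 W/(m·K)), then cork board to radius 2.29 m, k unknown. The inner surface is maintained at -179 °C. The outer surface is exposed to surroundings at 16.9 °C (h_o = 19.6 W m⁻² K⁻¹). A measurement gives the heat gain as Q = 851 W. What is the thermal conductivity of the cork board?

k = 0.0423 W/m·K

ΣR = ΔT/Q = |-179 − 16.9|/851 = 0.2302 K/W
Known resistances:
  R_copper = (1/1.76 − 1/1.79)/(4πk) = 0.009523/(4π·458) = 1.655×10^-6 K/W
  R_conv,out = 1/(4πr²h) = 1/(4π·2.29²·19.6) = 7.742×10^-4 K/W
R_cork board = ΣR − ΣR_known = 0.2302 − 7.759×10^-4 = 0.2294 K/W
(1/r₁−1/r₂)/(4πk) = 0.2294 ⇒ k = 0.1220/(4π·0.2294) = 0.0423 W/m·K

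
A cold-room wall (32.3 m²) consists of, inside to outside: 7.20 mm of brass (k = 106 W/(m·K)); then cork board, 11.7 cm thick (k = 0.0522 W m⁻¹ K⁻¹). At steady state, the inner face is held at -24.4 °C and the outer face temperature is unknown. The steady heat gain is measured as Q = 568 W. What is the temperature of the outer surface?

T_out = 15.0 °C

Series resistances:
  R_brass = L/(kA) = 0.00720/(106·32.3) = 2.103×10^-6 K/W
  R_cork board = L/(kA) = 0.117/(0.0522·32.3) = 0.06939 K/W
ΣR = 0.06939 K/W
ΔT = Q·ΣR = 568 × 0.06939 = 39.41 K
Heat flows inward, so T_out = T_in + ΔT = -24.4 + 39.41 = 15.0 °C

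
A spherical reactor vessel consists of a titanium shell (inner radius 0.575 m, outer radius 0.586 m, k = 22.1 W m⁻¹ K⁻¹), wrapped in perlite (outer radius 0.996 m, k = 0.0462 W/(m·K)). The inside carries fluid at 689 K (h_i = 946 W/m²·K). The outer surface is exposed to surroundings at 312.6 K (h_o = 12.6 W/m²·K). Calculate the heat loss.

Treat each layer as a resistance in series:
  R_conv,in = 1/(4πr²h) = 1/(4π·0.575²·946) = 2.544×10^-4 K/W
  R_titanium = (1/0.575 − 1/0.586)/(4πk) = 0.03265/(4π·22.1) = 1.176×10^-4 K/W
  R_perlite = (1/0.586 − 1/0.996)/(4πk) = 0.7025/(4π·0.0462) = 1.210 K/W
  R_conv,out = 1/(4πr²h) = 1/(4π·0.996²·12.6) = 0.006367 K/W
ΣR = 2.544×10^-4 + 1.176×10^-4 + 1.210 + 0.006367 = 1.217 K/W
Q = ΔT/ΣR = (689 K − 312.6 K)/1.217 = 309 W

Q = 309 W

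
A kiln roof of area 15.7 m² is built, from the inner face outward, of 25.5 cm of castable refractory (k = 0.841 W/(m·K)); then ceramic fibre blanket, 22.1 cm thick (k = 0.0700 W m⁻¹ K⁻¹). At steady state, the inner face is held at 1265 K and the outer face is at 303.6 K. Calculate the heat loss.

Treat each layer as a resistance in series:
  R_castable refractory = L/(kA) = 0.255/(0.841·15.7) = 0.01931 K/W
  R_ceramic fibre blanket = L/(kA) = 0.221/(0.0700·15.7) = 0.2011 K/W
ΣR = 0.01931 + 0.2011 = 0.2204 K/W
Q = ΔT/ΣR = (1265 K − 303.6 K)/0.2204 = 4360 W

Q = 4.36 kW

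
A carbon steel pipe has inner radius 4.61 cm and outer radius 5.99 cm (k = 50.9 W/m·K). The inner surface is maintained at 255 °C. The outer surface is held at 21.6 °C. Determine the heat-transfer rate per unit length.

Q' = 2πk·ΔT/ln(r₂/r₁) = 2π × 50.9 × 233.4 / ln(0.0599/0.0461) = 2.85×10^5 W/m

Q' = 285 kW/m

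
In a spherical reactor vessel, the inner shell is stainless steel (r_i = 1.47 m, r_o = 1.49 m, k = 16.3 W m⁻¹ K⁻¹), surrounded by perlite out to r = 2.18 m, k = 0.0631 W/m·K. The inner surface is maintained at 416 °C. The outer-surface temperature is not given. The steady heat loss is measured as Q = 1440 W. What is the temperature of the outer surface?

Series resistances:
  R_stainless steel = (1/1.47 − 1/1.49)/(4πk) = 0.009131/(4π·16.3) = 4.458×10^-5 K/W
  R_perlite = (1/1.49 − 1/2.18)/(4πk) = 0.2124/(4π·0.0631) = 0.2679 K/W
ΣR = 0.2679 K/W
ΔT = Q·ΣR = 1440 × 0.2679 = 385.8 K
Heat flows outward, so T_out = T_in − ΔT = 416 − 385.8 = 30.2 °C

T_out = 30.2 °C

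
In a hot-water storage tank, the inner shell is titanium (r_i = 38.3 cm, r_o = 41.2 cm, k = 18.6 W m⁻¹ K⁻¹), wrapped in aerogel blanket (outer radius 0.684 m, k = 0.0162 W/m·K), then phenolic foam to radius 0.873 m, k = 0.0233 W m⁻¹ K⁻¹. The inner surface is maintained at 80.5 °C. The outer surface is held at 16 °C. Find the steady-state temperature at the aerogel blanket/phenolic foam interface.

Series thermal resistances, inner to outer:
  R_titanium = (1/0.383 − 1/0.412)/(4πk) = 0.1838/(4π·18.6) = 7.863×10^-4 K/W
  R_aerogel blanket = (1/0.412 − 1/0.684)/(4πk) = 0.9652/(4π·0.0162) = 4.741 K/W
  R_phenolic foam = (1/0.684 − 1/0.873)/(4πk) = 0.3165/(4π·0.0233) = 1.081 K/W
ΣR = 7.863×10^-4 + 4.741 + 1.081 = 5.823 K/W
Q = ΔT/ΣR = (80.5 °C − 16 °C)/5.823 = 11.08 W
From the inner boundary to the aerogel blanket/phenolic foam interface, ΣR_partial = 4.742 K/W.
T_interface = T_in − Q·ΣR_partial = 80.5 °C − (11.08)(4.742) = 28.0 °C

T = 28.0 °C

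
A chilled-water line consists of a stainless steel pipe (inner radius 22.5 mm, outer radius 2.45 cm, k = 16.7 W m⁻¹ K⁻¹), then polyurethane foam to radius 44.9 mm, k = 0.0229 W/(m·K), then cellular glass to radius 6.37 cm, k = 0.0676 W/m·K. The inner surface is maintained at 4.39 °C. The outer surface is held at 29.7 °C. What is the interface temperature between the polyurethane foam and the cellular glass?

Resistance network (inner→outer):
  R'_stainless steel = ln(0.0245/0.0225)/(2πk) = 0.08516/(2π·16.7) = 8.116×10^-4 m·K/W
  R'_polyurethane foam = ln(0.0449/0.0245)/(2πk) = 0.6058/(2π·0.0229) = 4.210 m·K/W
  R'_cellular glass = ln(0.0637/0.0449)/(2πk) = 0.3497/(2π·0.0676) = 0.8234 m·K/W
ΣR = 8.116×10^-4 + 4.210 + 0.8234 = 5.034 m·K/W
Q' = ΔT/ΣR = (4.39 °C − 29.7 °C)/5.034 = -5.028 W/m
From the inner boundary to the polyurethane foam/cellular glass interface, ΣR_partial = 4.211 m·K/W.
T_interface = T_in − Q'·ΣR_partial = 4.39 °C − (-5.028)(4.211) = 25.6 °C

T = 25.6 °C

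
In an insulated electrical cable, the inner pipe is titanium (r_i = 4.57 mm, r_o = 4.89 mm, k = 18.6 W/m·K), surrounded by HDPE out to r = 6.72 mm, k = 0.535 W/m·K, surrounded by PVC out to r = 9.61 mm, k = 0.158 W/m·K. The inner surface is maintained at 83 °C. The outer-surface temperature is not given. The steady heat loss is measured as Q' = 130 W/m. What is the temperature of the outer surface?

Sum the resistances:
  R'_titanium = ln(0.00489/0.00457)/(2πk) = 0.06768/(2π·18.6) = 5.791×10^-4 m·K/W
  R'_HDPE = ln(0.00672/0.00489)/(2πk) = 0.3179/(2π·0.535) = 0.09457 m·K/W
  R'_PVC = ln(0.00961/0.00672)/(2πk) = 0.3577/(2π·0.158) = 0.3603 m·K/W
ΣR = 0.4555 m·K/W
ΔT = Q'·ΣR = 130 × 0.4555 = 59.22 K
Heat flows outward, so T_out = T_in − ΔT = 83 − 59.22 = 23.8 °C

T_out = 23.8 °C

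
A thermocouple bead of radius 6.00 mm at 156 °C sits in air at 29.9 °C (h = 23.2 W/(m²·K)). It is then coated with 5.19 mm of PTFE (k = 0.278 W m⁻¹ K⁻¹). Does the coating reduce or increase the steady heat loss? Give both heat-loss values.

increases: 1.32 → 2.55 W

Critical radius for a sphere: r_cr = 2k/h = 0.0240 m = 2.40 cm.
Outer radius after coating: r₂ = 0.00600 + 0.00519 = 0.01119 m.
Since r₁ < r_cr and r₂ ≤ r_cr, the coating moves toward the maximum at r_cr — heat loss rises.
Bare: R = 1/(4πr₁²h) = 95.28 K/W; Q = 126.1/95.28 = 1.32 W.
Coated: R = R_cond + R_conv = 49.52 K/W; Q = 126.1/49.52 = 2.55 W.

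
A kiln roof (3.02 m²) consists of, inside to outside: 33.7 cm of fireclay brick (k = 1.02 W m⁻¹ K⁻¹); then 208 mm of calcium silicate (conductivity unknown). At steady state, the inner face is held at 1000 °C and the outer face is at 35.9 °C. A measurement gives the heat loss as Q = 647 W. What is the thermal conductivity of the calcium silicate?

ΣR = ΔT/Q = |1000 − 35.9|/647 = 1.490 K/W
Known resistances:
  R_fireclay brick = L/(kA) = 0.337/(1.02·3.02) = 0.1094 K/W
R_calcium silicate = ΣR − ΣR_known = 1.490 − 0.1094 = 1.381 K/W
L/(kA) = 1.381 ⇒ k = 0.208/(1.381·3.02) = 0.0499 W/m·K

k = 0.0499 W/m·K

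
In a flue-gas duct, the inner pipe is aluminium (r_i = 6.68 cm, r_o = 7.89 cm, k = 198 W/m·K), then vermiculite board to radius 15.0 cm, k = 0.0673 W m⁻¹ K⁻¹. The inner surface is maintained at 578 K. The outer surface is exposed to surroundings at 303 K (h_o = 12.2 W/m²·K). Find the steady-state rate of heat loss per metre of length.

Q' = 171 W/m

Treat each layer as a resistance in series:
  R'_aluminium = ln(0.0789/0.0668)/(2πk) = 0.1665/(2π·198) = 1.338×10^-4 m·K/W
  R'_vermiculite board = ln(0.150/0.0789)/(2πk) = 0.6425/(2π·0.0673) = 1.519 m·K/W
  R'_conv,out = 1/(2πr h) = 1/(2π·0.150·12.2) = 0.08697 m·K/W
ΣR = 1.338×10^-4 + 1.519 + 0.08697 = 1.606 m·K/W
Q' = ΔT/ΣR = (578 K − 303 K)/1.606 = 171 W/m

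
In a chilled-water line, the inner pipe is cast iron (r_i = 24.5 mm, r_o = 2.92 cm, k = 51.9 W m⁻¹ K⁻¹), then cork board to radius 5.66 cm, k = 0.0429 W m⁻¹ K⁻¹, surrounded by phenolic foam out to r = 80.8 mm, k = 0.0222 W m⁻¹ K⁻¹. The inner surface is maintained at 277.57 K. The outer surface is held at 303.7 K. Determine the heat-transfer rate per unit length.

Q' = 5.22 W/m

Resistance network (inner→outer):
  R'_cast iron = ln(0.0292/0.0245)/(2πk) = 0.1755/(2π·51.9) = 5.382×10^-4 m·K/W
  R'_cork board = ln(0.0566/0.0292)/(2πk) = 0.6618/(2π·0.0429) = 2.455 m·K/W
  R'_phenolic foam = ln(0.0808/0.0566)/(2πk) = 0.3560/(2π·0.0222) = 2.552 m·K/W
ΣR = 5.382×10^-4 + 2.455 + 2.552 = 5.008 m·K/W
Q' = ΔT/ΣR = (277.57 K − 303.7 K)/5.008 = -5.22 W/m
(Negative Q' ⇒ heat flows inward; heat gain = 5.22 W/m.)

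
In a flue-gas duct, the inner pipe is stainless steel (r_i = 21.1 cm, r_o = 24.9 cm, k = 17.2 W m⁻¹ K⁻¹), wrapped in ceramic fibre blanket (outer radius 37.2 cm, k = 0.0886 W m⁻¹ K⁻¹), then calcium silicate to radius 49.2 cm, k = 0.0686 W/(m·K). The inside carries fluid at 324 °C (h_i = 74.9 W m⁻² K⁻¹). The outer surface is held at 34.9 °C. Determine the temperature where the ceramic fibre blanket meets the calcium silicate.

Resistance network (inner→outer):
  R'_conv,in = 1/(2πr h) = 1/(2π·0.211·74.9) = 0.01007 m·K/W
  R'_stainless steel = ln(0.249/0.211)/(2πk) = 0.1656/(2π·17.2) = 0.001532 m·K/W
  R'_ceramic fibre blanket = ln(0.372/0.249)/(2πk) = 0.4014/(2π·0.0886) = 0.7211 m·K/W
  R'_calcium silicate = ln(0.492/0.372)/(2πk) = 0.2796/(2π·0.0686) = 0.6486 m·K/W
ΣR = 0.01007 + 0.001532 + 0.7211 + 0.6486 = 1.381 m·K/W
Q' = ΔT/ΣR = (324 °C − 34.9 °C)/1.381 = 209.3 W/m
From the inner boundary to the ceramic fibre blanket/calcium silicate interface, ΣR_partial = 0.7327 m·K/W.
T_interface = T_in − Q'·ΣR_partial = 324 °C − (209.3)(0.7327) = 171 °C

T = 171 °C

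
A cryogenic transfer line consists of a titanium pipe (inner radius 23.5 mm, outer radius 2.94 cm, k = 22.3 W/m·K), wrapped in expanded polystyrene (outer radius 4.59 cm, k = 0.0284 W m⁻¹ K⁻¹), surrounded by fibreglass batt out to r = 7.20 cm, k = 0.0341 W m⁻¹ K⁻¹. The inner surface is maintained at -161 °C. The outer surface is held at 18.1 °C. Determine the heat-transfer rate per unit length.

Treat each layer as a resistance in series:
  R'_titanium = ln(0.0294/0.0235)/(2πk) = 0.2240/(2π·22.3) = 0.001599 m·K/W
  R'_expanded polystyrene = ln(0.0459/0.0294)/(2πk) = 0.4455/(2π·0.0284) = 2.496 m·K/W
  R'_fibreglass batt = ln(0.0720/0.0459)/(2πk) = 0.4502/(2π·0.0341) = 2.101 m·K/W
ΣR = 0.001599 + 2.496 + 2.101 = 4.599 m·K/W
Q' = ΔT/ΣR = (-161 °C − 18.1 °C)/4.599 = -38.9 W/m
(Negative Q' ⇒ heat flows inward; heat gain = 38.9 W/m.)

Q' = 38.9 W/m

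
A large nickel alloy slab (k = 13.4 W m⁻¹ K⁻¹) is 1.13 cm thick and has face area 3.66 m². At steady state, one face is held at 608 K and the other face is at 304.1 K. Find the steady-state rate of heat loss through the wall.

Q = kA·ΔT/L = 13.4 × 3.66 × |608 K − 304.1 K| / 0.0113 = 1.32×10^6 W

Q = 1.32×10^6 W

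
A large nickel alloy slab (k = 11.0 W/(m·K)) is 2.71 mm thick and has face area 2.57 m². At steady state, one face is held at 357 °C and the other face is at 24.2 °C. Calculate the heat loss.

Q = kA·ΔT/L = 11.0 × 2.57 × |357 °C − 24.2 °C| / 0.00271 = 3.47×10^6 W

Q = 3470 kW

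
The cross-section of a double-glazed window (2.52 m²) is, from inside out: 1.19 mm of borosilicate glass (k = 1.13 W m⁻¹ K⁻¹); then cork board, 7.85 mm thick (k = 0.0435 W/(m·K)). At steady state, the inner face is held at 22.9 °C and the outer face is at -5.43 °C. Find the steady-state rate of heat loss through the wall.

Series thermal resistances, inner to outer:
  R_borosilicate glass = L/(kA) = 0.00119/(1.13·2.52) = 4.179×10^-4 K/W
  R_cork board = L/(kA) = 0.00785/(0.0435·2.52) = 0.07161 K/W
ΣR = 4.179×10^-4 + 0.07161 = 0.07203 K/W
Q = ΔT/ΣR = (22.9 °C − -5.43 °C)/0.07203 = 393 W

Q = 393 W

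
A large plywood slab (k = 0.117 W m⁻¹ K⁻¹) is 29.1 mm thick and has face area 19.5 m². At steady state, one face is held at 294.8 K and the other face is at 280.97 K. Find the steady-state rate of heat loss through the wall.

Q = 1080 W

Q = kA·ΔT/L = 0.117 × 19.5 × |294.8 K − 280.97 K| / 0.0291 = 1080 W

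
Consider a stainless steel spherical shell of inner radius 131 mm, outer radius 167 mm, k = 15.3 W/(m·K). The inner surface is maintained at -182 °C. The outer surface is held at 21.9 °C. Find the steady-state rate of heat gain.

Q = 23800 W

Q = 4πk·ΔT/(1/r₁ − 1/r₂) = 4π × 15.3 × 203.9 / (1/0.131 − 1/0.167) = 23800 W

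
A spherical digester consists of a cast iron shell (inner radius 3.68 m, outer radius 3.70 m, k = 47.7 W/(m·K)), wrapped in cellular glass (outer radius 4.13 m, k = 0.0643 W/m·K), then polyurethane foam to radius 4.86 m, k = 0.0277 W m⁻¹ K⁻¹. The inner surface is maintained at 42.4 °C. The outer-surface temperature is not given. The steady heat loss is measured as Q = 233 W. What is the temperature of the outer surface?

T_out = 9.94 °C

Series resistances:
  R_cast iron = (1/3.68 − 1/3.70)/(4πk) = 0.001469/(4π·47.7) = 2.450×10^-6 K/W
  R_cellular glass = (1/3.70 − 1/4.13)/(4πk) = 0.02814/(4π·0.0643) = 0.03483 K/W
  R_polyurethane foam = (1/4.13 − 1/4.86)/(4πk) = 0.03637/(4π·0.0277) = 0.1045 K/W
ΣR = 0.1393 K/W
ΔT = Q·ΣR = 233 × 0.1393 = 32.46 K
Heat flows outward, so T_out = T_in − ΔT = 42.4 − 32.46 = 9.94 °C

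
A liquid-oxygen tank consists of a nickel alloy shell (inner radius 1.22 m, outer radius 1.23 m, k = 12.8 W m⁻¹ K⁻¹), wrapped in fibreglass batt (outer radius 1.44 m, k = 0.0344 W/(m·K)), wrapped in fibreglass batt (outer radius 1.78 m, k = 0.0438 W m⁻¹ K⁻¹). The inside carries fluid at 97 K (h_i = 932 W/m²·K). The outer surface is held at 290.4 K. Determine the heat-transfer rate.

Treat each layer as a resistance in series:
  R_conv,in = 1/(4πr²h) = 1/(4π·1.22²·932) = 5.737×10^-5 K/W
  R_nickel alloy = (1/1.22 − 1/1.23)/(4πk) = 0.006664/(4π·12.8) = 4.143×10^-5 K/W
  R_fibreglass batt = (1/1.23 − 1/1.44)/(4πk) = 0.1186/(4π·0.0344) = 0.2743 K/W
  R_fibreglass batt = (1/1.44 − 1/1.78)/(4πk) = 0.1326/(4π·0.0438) = 0.2410 K/W
ΣR = 5.737×10^-5 + 4.143×10^-5 + 0.2743 + 0.2410 = 0.5154 K/W
Q = ΔT/ΣR = (97 K − 290.4 K)/0.5154 = -375 W
(Negative Q ⇒ heat flows inward; heat gain = 375 W.)

Q = 375 W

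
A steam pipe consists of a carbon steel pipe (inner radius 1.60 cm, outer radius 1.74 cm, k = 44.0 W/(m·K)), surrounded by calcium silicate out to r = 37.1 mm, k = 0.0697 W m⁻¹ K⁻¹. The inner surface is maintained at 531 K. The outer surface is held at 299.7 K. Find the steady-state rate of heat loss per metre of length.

Series thermal resistances, inner to outer:
  R'_carbon steel = ln(0.0174/0.0160)/(2πk) = 0.08388/(2π·44.0) = 3.034×10^-4 m·K/W
  R'_calcium silicate = ln(0.0371/0.0174)/(2πk) = 0.7571/(2π·0.0697) = 1.729 m·K/W
ΣR = 3.034×10^-4 + 1.729 = 1.729 m·K/W
Q' = ΔT/ΣR = (531 K − 299.7 K)/1.729 = 134 W/m

Q' = 134 W/m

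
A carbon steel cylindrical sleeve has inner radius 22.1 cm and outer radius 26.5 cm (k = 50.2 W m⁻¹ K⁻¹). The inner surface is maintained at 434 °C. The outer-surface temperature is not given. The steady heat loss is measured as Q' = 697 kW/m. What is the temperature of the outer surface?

T_out = 32.8 °C

Series resistances:
  R'_carbon steel = ln(0.265/0.221)/(2πk) = 0.1816/(2π·50.2) = 5.756×10^-4 m·K/W
ΣR = 5.756×10^-4 m·K/W
ΔT = Q'·ΣR = 6.97×10^5 × 5.756×10^-4 = 401.2 K
Heat flows outward, so T_out = T_in − ΔT = 434 − 401.2 = 32.8 °C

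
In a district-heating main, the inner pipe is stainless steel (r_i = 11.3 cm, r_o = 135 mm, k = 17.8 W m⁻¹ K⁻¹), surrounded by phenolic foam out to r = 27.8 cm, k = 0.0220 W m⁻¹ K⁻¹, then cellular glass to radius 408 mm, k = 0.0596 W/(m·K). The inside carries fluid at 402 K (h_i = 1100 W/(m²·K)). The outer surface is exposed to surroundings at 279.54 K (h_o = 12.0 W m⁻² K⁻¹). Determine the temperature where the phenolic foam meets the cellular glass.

Series thermal resistances, inner to outer:
  R'_conv,in = 1/(2πr h) = 1/(2π·0.113·1100) = 0.001280 m·K/W
  R'_stainless steel = ln(0.135/0.113)/(2πk) = 0.1779/(2π·17.8) = 0.001591 m·K/W
  R'_phenolic foam = ln(0.278/0.135)/(2πk) = 0.7223/(2π·0.0220) = 5.226 m·K/W
  R'_cellular glass = ln(0.408/0.278)/(2πk) = 0.3836/(2π·0.0596) = 1.024 m·K/W
  R'_conv,out = 1/(2πr h) = 1/(2π·0.408·12.0) = 0.03251 m·K/W
ΣR = 0.001280 + 0.001591 + 5.226 + 1.024 + 0.03251 = 6.285 m·K/W
Q' = ΔT/ΣR = (402 K − 279.54 K)/6.285 = 19.48 W/m
From the inner boundary to the phenolic foam/cellular glass interface, ΣR_partial = 5.229 m·K/W.
T_interface = T_in − Q'·ΣR_partial = 402 K − (19.48)(5.229) = 300.1 K

T = 300.1 K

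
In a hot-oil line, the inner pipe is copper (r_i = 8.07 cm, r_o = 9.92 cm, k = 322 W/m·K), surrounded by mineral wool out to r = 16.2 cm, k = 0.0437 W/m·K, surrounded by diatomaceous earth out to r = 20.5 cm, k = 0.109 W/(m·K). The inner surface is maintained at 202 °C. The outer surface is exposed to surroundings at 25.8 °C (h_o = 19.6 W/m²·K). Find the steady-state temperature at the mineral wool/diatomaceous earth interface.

T = 56.9 °C

Resistance network (inner→outer):
  R'_copper = ln(0.0992/0.0807)/(2πk) = 0.2064/(2π·322) = 1.020×10^-4 m·K/W
  R'_mineral wool = ln(0.162/0.0992)/(2πk) = 0.4905/(2π·0.0437) = 1.786 m·K/W
  R'_diatomaceous earth = ln(0.205/0.162)/(2πk) = 0.2354/(2π·0.109) = 0.3437 m·K/W
  R'_conv,out = 1/(2πr h) = 1/(2π·0.205·19.6) = 0.03961 m·K/W
ΣR = 1.020×10^-4 + 1.786 + 0.3437 + 0.03961 = 2.169 m·K/W
Q' = ΔT/ΣR = (202 °C − 25.8 °C)/2.169 = 81.24 W/m
From the inner boundary to the mineral wool/diatomaceous earth interface, ΣR_partial = 1.786 m·K/W.
T_interface = T_in − Q'·ΣR_partial = 202 °C − (81.24)(1.786) = 56.9 °C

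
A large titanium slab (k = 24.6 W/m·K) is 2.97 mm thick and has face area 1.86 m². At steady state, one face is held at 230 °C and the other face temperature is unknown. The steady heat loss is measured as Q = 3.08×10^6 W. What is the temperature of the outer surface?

T_out = 30.1 °C

Sum the resistances:
  R_titanium = L/(kA) = 0.00297/(24.6·1.86) = 6.491×10^-5 K/W
ΣR = 6.491×10^-5 K/W
ΔT = Q·ΣR = 3.08×10^6 × 6.491×10^-5 = 199.9 K
Heat flows outward, so T_out = T_in − ΔT = 230 − 199.9 = 30.1 °C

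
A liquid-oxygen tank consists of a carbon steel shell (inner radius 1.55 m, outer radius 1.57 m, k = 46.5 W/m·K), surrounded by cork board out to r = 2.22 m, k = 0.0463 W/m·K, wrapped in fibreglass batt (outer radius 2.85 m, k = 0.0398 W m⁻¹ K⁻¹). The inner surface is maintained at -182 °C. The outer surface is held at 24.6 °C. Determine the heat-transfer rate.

Q = 398 W

Treat each layer as a resistance in series:
  R_carbon steel = (1/1.55 − 1/1.57)/(4πk) = 0.008219/(4π·46.5) = 1.406×10^-5 K/W
  R_cork board = (1/1.57 − 1/2.22)/(4πk) = 0.1865/(4π·0.0463) = 0.3205 K/W
  R_fibreglass batt = (1/2.22 − 1/2.85)/(4πk) = 0.09957/(4π·0.0398) = 0.1991 K/W
ΣR = 1.406×10^-5 + 0.3205 + 0.1991 = 0.5196 K/W
Q = ΔT/ΣR = (-182 °C − 24.6 °C)/0.5196 = -398 W
(Negative Q ⇒ heat flows inward; heat gain = 398 W.)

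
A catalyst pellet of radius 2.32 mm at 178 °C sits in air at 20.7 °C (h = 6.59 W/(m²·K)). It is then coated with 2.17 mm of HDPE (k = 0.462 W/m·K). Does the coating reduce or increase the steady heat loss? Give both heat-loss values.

Critical radius for a sphere: r_cr = 2k/h = 0.140 m = 14.0 cm.
Outer radius after coating: r₂ = 0.00232 + 0.00217 = 0.00449 m.
Since r₁ < r_cr and r₂ ≤ r_cr, the coating moves toward the maximum at r_cr — heat loss rises.
Bare: R = 1/(4πr₁²h) = 2244 K/W; Q = 157.3/2244 = 0.0701 W.
Coated: R = R_cond + R_conv = 634.9 K/W; Q = 157.3/634.9 = 0.248 W.

increases: 0.0701 → 0.248 W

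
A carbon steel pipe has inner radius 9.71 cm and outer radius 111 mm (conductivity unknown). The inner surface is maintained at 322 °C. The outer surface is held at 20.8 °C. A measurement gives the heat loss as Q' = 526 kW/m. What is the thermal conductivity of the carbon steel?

k = 37.2 W/m·K

ΣR = ΔT/Q' = |322 − 20.8|/5.26×10^5 = 5.726×10^-4 m·K/W
ln(r₂/r₁)/(2πk) = 5.726×10^-4 ⇒ k = 0.1338/(2π·5.726×10^-4) = 37.2 W/m·K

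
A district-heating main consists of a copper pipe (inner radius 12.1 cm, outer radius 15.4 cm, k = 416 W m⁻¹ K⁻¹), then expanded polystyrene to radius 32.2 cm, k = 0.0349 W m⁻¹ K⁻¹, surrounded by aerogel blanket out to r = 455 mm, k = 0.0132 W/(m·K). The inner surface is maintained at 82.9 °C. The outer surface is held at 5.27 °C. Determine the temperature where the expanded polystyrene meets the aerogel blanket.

T = 48.2 °C

Series thermal resistances, inner to outer:
  R'_copper = ln(0.154/0.121)/(2πk) = 0.2412/(2π·416) = 9.226×10^-5 m·K/W
  R'_expanded polystyrene = ln(0.322/0.154)/(2πk) = 0.7376/(2π·0.0349) = 3.364 m·K/W
  R'_aerogel blanket = ln(0.455/0.322)/(2πk) = 0.3457/(2π·0.0132) = 4.169 m·K/W
ΣR = 9.226×10^-5 + 3.364 + 4.169 = 7.533 m·K/W
Q' = ΔT/ΣR = (82.9 °C − 5.27 °C)/7.533 = 10.31 W/m
From the inner boundary to the expanded polystyrene/aerogel blanket interface, ΣR_partial = 3.364 m·K/W.
T_interface = T_in − Q'·ΣR_partial = 82.9 °C − (10.31)(3.364) = 48.2 °C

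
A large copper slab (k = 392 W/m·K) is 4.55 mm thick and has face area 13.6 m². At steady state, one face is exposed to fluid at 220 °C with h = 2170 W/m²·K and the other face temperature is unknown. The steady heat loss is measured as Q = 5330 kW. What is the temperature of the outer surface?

T_out = 34.8 °C

Sum the resistances:
  R_conv,in = 1/(hA) = 1/(2170·13.6) = 3.388×10^-5 K/W
  R_copper = L/(kA) = 0.00455/(392·13.6) = 8.535×10^-7 K/W
ΣR = 3.474×10^-5 K/W
ΔT = Q·ΣR = 5.33×10^6 × 3.474×10^-5 = 185.2 K
Heat flows outward, so T_out = T_in − ΔT = 220 − 185.2 = 34.8 °C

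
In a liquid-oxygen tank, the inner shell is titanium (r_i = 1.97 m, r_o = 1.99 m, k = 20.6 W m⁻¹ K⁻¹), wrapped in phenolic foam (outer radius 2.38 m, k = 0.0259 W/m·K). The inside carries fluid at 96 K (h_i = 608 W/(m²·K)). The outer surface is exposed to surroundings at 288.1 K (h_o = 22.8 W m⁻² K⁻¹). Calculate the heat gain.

Series thermal resistances, inner to outer:
  R_conv,in = 1/(4πr²h) = 1/(4π·1.97²·608) = 3.373×10^-5 K/W
  R_titanium = (1/1.97 − 1/1.99)/(4πk) = 0.005102/(4π·20.6) = 1.971×10^-5 K/W
  R_phenolic foam = (1/1.99 − 1/2.38)/(4πk) = 0.08234/(4π·0.0259) = 0.2530 K/W
  R_conv,out = 1/(4πr²h) = 1/(4π·2.38²·22.8) = 6.162×10^-4 K/W
ΣR = 3.373×10^-5 + 1.971×10^-5 + 0.2530 + 6.162×10^-4 = 0.2537 K/W
Q = ΔT/ΣR = (96 K − 288.1 K)/0.2537 = -757 W
(Negative Q ⇒ heat flows inward; heat gain = 757 W.)

Q = 757 W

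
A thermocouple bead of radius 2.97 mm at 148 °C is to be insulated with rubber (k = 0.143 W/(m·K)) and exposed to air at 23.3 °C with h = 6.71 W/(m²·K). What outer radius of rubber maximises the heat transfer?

For a sphere, r_cr = 2k_ins/h = 2·0.143/6.71 = 0.0426 m = 4.26 cm

r_cr = 4.26 cm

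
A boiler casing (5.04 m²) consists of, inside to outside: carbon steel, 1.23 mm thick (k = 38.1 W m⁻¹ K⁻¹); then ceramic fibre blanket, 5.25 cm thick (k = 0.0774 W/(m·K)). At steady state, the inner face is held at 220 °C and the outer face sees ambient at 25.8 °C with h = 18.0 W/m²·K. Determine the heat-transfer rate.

Series thermal resistances, inner to outer:
  R_carbon steel = L/(kA) = 0.00123/(38.1·5.04) = 6.405×10^-6 K/W
  R_ceramic fibre blanket = L/(kA) = 0.0525/(0.0774·5.04) = 0.1346 K/W
  R_conv,out = 1/(hA) = 1/(18.0·5.04) = 0.01102 K/W
ΣR = 6.405×10^-6 + 0.1346 + 0.01102 = 0.1456 K/W
Q = ΔT/ΣR = (220 °C − 25.8 °C)/0.1456 = 1330 W

Q = 1330 W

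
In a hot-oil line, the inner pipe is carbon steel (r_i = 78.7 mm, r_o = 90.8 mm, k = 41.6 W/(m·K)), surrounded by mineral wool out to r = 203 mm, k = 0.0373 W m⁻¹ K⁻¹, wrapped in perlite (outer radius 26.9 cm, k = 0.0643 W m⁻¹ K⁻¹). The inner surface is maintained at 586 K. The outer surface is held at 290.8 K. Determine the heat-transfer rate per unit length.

Q' = 71.5 W/m

Treat each layer as a resistance in series:
  R'_carbon steel = ln(0.0908/0.0787)/(2πk) = 0.1430/(2π·41.6) = 5.472×10^-4 m·K/W
  R'_mineral wool = ln(0.203/0.0908)/(2πk) = 0.8045/(2π·0.0373) = 3.433 m·K/W
  R'_perlite = ln(0.269/0.203)/(2πk) = 0.2815/(2π·0.0643) = 0.6968 m·K/W
ΣR = 5.472×10^-4 + 3.433 + 0.6968 = 4.130 m·K/W
Q' = ΔT/ΣR = (586 K − 290.8 K)/4.130 = 71.5 W/m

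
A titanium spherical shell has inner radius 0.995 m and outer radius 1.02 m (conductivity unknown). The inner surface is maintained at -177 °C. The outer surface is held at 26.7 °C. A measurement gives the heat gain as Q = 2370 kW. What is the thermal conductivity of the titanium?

ΣR = ΔT/Q = |-177 − 26.7|/2.37×10^6 = 8.595×10^-5 K/W
(1/r₁−1/r₂)/(4πk) = 8.595×10^-5 ⇒ k = 0.02463/(4π·8.595×10^-5) = 22.8 W/m·K

k = 22.8 W/m·K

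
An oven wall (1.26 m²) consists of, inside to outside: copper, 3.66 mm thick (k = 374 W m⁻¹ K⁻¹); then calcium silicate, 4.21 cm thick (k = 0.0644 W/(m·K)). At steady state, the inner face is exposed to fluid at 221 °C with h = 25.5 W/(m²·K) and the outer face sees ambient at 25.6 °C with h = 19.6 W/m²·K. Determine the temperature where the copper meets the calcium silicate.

T = 211 °C

Series thermal resistances, inner to outer:
  R_conv,in = 1/(hA) = 1/(25.5·1.26) = 0.03112 K/W
  R_copper = L/(kA) = 0.00366/(374·1.26) = 7.767×10^-6 K/W
  R_calcium silicate = L/(kA) = 0.0421/(0.0644·1.26) = 0.5188 K/W
  R_conv,out = 1/(hA) = 1/(19.6·1.26) = 0.04049 K/W
ΣR = 0.03112 + 7.767×10^-6 + 0.5188 + 0.04049 = 0.5904 K/W
Q = ΔT/ΣR = (221 °C − 25.6 °C)/0.5904 = 331.0 W
From the inner boundary to the copper/calcium silicate interface, ΣR_partial = 0.03113 K/W.
T_interface = T_in − Q·ΣR_partial = 221 °C − (331.0)(0.03113) = 211 °C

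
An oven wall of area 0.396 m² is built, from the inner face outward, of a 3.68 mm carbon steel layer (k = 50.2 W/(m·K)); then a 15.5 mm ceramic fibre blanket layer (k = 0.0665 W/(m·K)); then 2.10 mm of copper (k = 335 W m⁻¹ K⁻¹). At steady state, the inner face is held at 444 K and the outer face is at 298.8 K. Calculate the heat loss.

Q = 247 W

Resistance network (inner→outer):
  R_carbon steel = L/(kA) = 0.00368/(50.2·0.396) = 1.851×10^-4 K/W
  R_ceramic fibre blanket = L/(kA) = 0.0155/(0.0665·0.396) = 0.5886 K/W
  R_copper = L/(kA) = 0.00210/(335·0.396) = 1.583×10^-5 K/W
ΣR = 1.851×10^-4 + 0.5886 + 1.583×10^-5 = 0.5888 K/W
Q = ΔT/ΣR = (444 K − 298.8 K)/0.5888 = 247 W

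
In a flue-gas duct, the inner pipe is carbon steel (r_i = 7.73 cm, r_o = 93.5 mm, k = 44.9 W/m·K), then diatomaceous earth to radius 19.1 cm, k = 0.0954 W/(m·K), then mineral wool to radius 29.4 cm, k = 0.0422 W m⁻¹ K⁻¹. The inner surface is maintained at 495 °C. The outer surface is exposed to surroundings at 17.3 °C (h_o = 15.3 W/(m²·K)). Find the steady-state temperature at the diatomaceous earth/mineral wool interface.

T = 295 °C

Series thermal resistances, inner to outer:
  R'_carbon steel = ln(0.0935/0.0773)/(2πk) = 0.1903/(2π·44.9) = 6.744×10^-4 m·K/W
  R'_diatomaceous earth = ln(0.191/0.0935)/(2πk) = 0.7143/(2π·0.0954) = 1.192 m·K/W
  R'_mineral wool = ln(0.294/0.191)/(2πk) = 0.4313/(2π·0.0422) = 1.627 m·K/W
  R'_conv,out = 1/(2πr h) = 1/(2π·0.294·15.3) = 0.03538 m·K/W
ΣR = 6.744×10^-4 + 1.192 + 1.627 + 0.03538 = 2.855 m·K/W
Q' = ΔT/ΣR = (495 °C − 17.3 °C)/2.855 = 167.3 W/m
From the inner boundary to the diatomaceous earth/mineral wool interface, ΣR_partial = 1.193 m·K/W.
T_interface = T_in − Q'·ΣR_partial = 495 °C − (167.3)(1.193) = 295 °C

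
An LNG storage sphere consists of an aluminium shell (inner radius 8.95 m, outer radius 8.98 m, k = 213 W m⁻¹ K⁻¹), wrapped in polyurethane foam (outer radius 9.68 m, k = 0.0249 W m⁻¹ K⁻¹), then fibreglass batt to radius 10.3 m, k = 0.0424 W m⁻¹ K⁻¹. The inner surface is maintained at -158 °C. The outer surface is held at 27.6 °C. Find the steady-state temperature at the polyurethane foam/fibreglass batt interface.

T = -30.3 °C

Resistance network (inner→outer):
  R_aluminium = (1/8.95 − 1/8.98)/(4πk) = 3.733×10^-4/(4π·213) = 1.395×10^-7 K/W
  R_polyurethane foam = (1/8.98 − 1/9.68)/(4πk) = 0.008053/(4π·0.0249) = 0.02574 K/W
  R_fibreglass batt = (1/9.68 − 1/10.3)/(4πk) = 0.006218/(4π·0.0424) = 0.01167 K/W
ΣR = 1.395×10^-7 + 0.02574 + 0.01167 = 0.03741 K/W
Q = ΔT/ΣR = (-158 °C − 27.6 °C)/0.03741 = -4961 W
From the inner boundary to the polyurethane foam/fibreglass batt interface, ΣR_partial = 0.02574 K/W.
T_interface = T_in − Q·ΣR_partial = -158 °C − (-4961)(0.02574) = -30.3 °C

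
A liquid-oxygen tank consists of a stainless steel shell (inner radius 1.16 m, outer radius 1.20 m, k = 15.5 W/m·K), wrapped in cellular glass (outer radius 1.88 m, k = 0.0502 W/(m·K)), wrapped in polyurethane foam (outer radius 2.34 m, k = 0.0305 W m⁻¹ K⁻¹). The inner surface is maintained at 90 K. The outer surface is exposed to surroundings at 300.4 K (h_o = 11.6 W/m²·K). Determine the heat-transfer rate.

Q = 280 W

Resistance network (inner→outer):
  R_stainless steel = (1/1.16 − 1/1.20)/(4πk) = 0.02874/(4π·15.5) = 1.475×10^-4 K/W
  R_cellular glass = (1/1.20 − 1/1.88)/(4πk) = 0.3014/(4π·0.0502) = 0.4778 K/W
  R_polyurethane foam = (1/1.88 − 1/2.34)/(4πk) = 0.1046/(4π·0.0305) = 0.2728 K/W
  R_conv,out = 1/(4πr²h) = 1/(4π·2.34²·11.6) = 0.001253 K/W
ΣR = 1.475×10^-4 + 0.4778 + 0.2728 + 0.001253 = 0.7520 K/W
Q = ΔT/ΣR = (90 K − 300.4 K)/0.7520 = -280 W
(Negative Q ⇒ heat flows inward; heat gain = 280 W.)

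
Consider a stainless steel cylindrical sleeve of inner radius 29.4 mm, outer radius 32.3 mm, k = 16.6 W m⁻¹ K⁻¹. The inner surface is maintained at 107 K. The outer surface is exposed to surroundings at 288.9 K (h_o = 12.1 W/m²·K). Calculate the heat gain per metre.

Treat each layer as a resistance in series:
  R'_stainless steel = ln(0.0323/0.0294)/(2πk) = 0.09407/(2π·16.6) = 9.019×10^-4 m·K/W
  R'_conv,out = 1/(2πr h) = 1/(2π·0.0323·12.1) = 0.4072 m·K/W
ΣR = 9.019×10^-4 + 0.4072 = 0.4081 m·K/W
Q' = ΔT/ΣR = (107 K − 288.9 K)/0.4081 = -446 W/m
(Negative Q' ⇒ heat flows inward; heat gain = 446 W/m.)

Q' = 446 W/m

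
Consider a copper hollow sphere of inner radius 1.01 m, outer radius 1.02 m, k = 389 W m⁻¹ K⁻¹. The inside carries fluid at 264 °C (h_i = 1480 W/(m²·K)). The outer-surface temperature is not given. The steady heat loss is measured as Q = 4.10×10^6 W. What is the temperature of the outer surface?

T_out = 39.8 °C

Sum the resistances:
  R_conv,in = 1/(4πr²h) = 1/(4π·1.01²·1480) = 5.271×10^-5 K/W
  R_copper = (1/1.01 − 1/1.02)/(4πk) = 0.009707/(4π·389) = 1.986×10^-6 K/W
ΣR = 5.469×10^-5 K/W
ΔT = Q·ΣR = 4.10×10^6 × 5.469×10^-5 = 224.2 K
Heat flows outward, so T_out = T_in − ΔT = 264 − 224.2 = 39.8 °C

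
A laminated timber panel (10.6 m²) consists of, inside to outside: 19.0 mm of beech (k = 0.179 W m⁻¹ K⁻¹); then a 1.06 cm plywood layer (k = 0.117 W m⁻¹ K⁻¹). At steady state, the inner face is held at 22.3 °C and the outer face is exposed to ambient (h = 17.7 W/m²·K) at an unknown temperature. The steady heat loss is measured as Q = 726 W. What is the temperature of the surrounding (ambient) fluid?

T_out = 4.96 °C

Sum the resistances:
  R_beech = L/(kA) = 0.0190/(0.179·10.6) = 0.01001 K/W
  R_plywood = L/(kA) = 0.0106/(0.117·10.6) = 0.008547 K/W
  R_conv,out = 1/(hA) = 1/(17.7·10.6) = 0.005330 K/W
ΣR = 0.02389 K/W
ΔT = Q·ΣR = 726 × 0.02389 = 17.34 K
Heat flows outward, so T_out = T_in − ΔT = 22.3 − 17.34 = 4.96 °C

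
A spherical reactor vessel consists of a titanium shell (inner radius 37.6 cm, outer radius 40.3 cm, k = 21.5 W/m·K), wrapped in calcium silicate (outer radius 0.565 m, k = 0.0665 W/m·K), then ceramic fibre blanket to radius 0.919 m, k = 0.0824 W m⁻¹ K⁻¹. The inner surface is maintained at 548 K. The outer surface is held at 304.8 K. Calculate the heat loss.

Resistance network (inner→outer):
  R_titanium = (1/0.376 − 1/0.403)/(4πk) = 0.1782/(4π·21.5) = 6.595×10^-4 K/W
  R_calcium silicate = (1/0.403 − 1/0.565)/(4πk) = 0.7115/(4π·0.0665) = 0.8514 K/W
  R_ceramic fibre blanket = (1/0.565 − 1/0.919)/(4πk) = 0.6818/(4π·0.0824) = 0.6584 K/W
ΣR = 6.595×10^-4 + 0.8514 + 0.6584 = 1.510 K/W
Q = ΔT/ΣR = (548 K − 304.8 K)/1.510 = 161 W

Q = 161 W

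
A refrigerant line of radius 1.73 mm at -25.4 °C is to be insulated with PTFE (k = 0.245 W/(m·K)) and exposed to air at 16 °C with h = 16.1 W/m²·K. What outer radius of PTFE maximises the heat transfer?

r_cr = 1.52 cm

For a cylinder, r_cr = k_ins/h = 0.245/16.1 = 0.0152 m = 1.52 cm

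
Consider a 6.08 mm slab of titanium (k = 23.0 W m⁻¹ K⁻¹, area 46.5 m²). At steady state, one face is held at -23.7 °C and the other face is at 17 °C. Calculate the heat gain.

Q = kA·ΔT/L = 23.0 × 46.5 × |-23.7 °C − 17 °C| / 0.00608 = 7.16×10^6 W

Q = 7160 kW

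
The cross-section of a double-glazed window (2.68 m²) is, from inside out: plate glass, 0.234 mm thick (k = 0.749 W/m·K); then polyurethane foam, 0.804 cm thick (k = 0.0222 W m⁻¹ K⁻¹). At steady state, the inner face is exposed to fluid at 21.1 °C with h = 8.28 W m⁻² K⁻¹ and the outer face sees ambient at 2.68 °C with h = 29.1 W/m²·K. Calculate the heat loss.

Resistance network (inner→outer):
  R_conv,in = 1/(hA) = 1/(8.28·2.68) = 0.04506 K/W
  R_plate glass = L/(kA) = 2.34×10^-4/(0.749·2.68) = 1.166×10^-4 K/W
  R_polyurethane foam = L/(kA) = 0.00804/(0.0222·2.68) = 0.1351 K/W
  R_conv,out = 1/(hA) = 1/(29.1·2.68) = 0.01282 K/W
ΣR = 0.04506 + 1.166×10^-4 + 0.1351 + 0.01282 = 0.1931 K/W
Q = ΔT/ΣR = (21.1 °C − 2.68 °C)/0.1931 = 95.4 W

Q = 95.4 W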